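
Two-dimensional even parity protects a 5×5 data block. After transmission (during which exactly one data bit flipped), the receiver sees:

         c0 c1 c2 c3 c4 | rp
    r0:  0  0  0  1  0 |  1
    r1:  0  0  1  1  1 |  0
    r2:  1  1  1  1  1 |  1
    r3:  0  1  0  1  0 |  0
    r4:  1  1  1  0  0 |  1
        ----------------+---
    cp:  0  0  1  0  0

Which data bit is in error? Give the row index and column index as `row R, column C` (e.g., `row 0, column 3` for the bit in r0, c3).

row 1, column 1

Recompute each row's even parity and compare to rp:
  r0: data parity 1, sent rp 1 → ok
  r1: data parity 1, sent rp 0 → mismatch
  r2: data parity 1, sent rp 1 → ok
  r3: data parity 0, sent rp 0 → ok
  r4: data parity 1, sent rp 1 → ok
Recompute each column's even parity and compare to cp:
  c0: data parity 0, sent cp 0 → ok
  c1: data parity 1, sent cp 0 → mismatch
  c2: data parity 1, sent cp 1 → ok
  c3: data parity 0, sent cp 0 → ok
  c4: data parity 0, sent cp 0 → ok
Exactly one row (r1) and one column (c1) fail → the flipped bit is at their intersection.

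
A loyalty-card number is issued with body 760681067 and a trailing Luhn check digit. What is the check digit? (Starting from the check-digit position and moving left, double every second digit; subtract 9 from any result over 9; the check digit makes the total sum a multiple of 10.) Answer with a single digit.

Partial digits right→left: 7 6 0 1 8 6 0 6 7
Double every second digit counting from the check-digit position (so the 1st, 3rd, 5th, ... of the partial from the right).
  doubled (with −9 where >9): 5 0 7 0 5 → sum 17
  kept as-is: 6 1 6 6 → sum 19
Total = 17 + 19 = 36.
Check digit = (10 − (36 mod 10)) mod 10 = 4.

4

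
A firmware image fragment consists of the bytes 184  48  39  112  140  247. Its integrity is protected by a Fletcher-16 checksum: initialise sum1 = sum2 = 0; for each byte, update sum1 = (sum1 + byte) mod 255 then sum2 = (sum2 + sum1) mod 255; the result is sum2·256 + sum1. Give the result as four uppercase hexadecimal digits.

4405

Running sums (mod 255):
  after byte 0 (184): sum1=184, sum2=184
  after byte 1 (48): sum1=232, sum2=161
  after byte 2 (39): sum1=16, sum2=177
  after byte 3 (112): sum1=128, sum2=50
  after byte 4 (140): sum1=13, sum2=63
  after byte 5 (247): sum1=5, sum2=68
Checksum = sum2·256 + sum1 = 68·256 + 5 = 17413 = 0x4405.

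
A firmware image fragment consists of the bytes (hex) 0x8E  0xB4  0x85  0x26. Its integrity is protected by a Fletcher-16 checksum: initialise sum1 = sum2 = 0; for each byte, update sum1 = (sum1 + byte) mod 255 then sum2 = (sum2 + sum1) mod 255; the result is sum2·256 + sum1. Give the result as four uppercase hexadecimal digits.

Running sums (mod 255):
  after byte 0 (0x8E): sum1=142, sum2=142
  after byte 1 (0xB4): sum1=67, sum2=209
  after byte 2 (0x85): sum1=200, sum2=154
  after byte 3 (0x26): sum1=238, sum2=137
Checksum = sum2·256 + sum1 = 137·256 + 238 = 35310 = 0x89EE.

89EE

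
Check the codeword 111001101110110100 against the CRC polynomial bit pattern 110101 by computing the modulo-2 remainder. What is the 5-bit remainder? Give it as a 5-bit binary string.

10000

Modulo-2 division of 111001101110110100 by 110101:
  pos 0: 111001 XOR 110101 = 001100
  pos 2: 110010 XOR 110101 = 000111
  pos 5: 111111 XOR 110101 = 001010
  pos 7: 101001 XOR 110101 = 011100
  pos 8: 111001 XOR 110101 = 001100
  pos 10: 110001 XOR 110101 = 000100
Remainder = 10000 (nonzero — an error is detected).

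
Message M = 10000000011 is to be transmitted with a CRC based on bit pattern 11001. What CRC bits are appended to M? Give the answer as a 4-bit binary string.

Append 4 zeros: 100000000110000. Divide by 11001 (XOR where the leading bit is 1):
  pos 0: 10000 XOR 11001 = 01001
  pos 1: 10010 XOR 11001 = 01011
  pos 2: 10110 XOR 11001 = 01111
  pos 3: 11110 XOR 11001 = 00111
  pos 5: 11101 XOR 11001 = 00100
  pos 7: 10010 XOR 11001 = 01011
  pos 8: 10110 XOR 11001 = 01111
  pos 9: 11110 XOR 11001 = 00111
Remainder (last 4 bits) = 1110. This is the CRC / FCS.

1110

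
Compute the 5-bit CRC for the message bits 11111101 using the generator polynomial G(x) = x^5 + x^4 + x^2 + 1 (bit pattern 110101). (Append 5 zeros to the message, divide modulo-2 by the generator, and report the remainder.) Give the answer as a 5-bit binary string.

00100

Append 5 zeros: 1111110100000. Divide by 110101 (XOR where the leading bit is 1):
  pos 0: 111111 XOR 110101 = 001010
  pos 2: 101001 XOR 110101 = 011100
  pos 3: 111000 XOR 110101 = 001101
  pos 5: 110100 XOR 110101 = 000001
Remainder (last 5 bits) = 00100. This is the CRC / FCS.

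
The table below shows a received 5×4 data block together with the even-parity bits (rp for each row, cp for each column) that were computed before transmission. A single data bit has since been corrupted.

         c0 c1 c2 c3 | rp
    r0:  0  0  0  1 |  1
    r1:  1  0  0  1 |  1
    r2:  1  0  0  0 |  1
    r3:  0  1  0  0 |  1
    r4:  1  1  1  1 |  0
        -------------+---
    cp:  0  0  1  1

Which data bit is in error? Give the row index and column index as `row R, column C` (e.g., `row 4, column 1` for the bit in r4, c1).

row 1, column 0

Recompute each row's even parity and compare to rp:
  r0: data parity 1, sent rp 1 → ok
  r1: data parity 0, sent rp 1 → mismatch
  r2: data parity 1, sent rp 1 → ok
  r3: data parity 1, sent rp 1 → ok
  r4: data parity 0, sent rp 0 → ok
Recompute each column's even parity and compare to cp:
  c0: data parity 1, sent cp 0 → mismatch
  c1: data parity 0, sent cp 0 → ok
  c2: data parity 1, sent cp 1 → ok
  c3: data parity 1, sent cp 1 → ok
Exactly one row (r1) and one column (c0) fail → the flipped bit is at their intersection.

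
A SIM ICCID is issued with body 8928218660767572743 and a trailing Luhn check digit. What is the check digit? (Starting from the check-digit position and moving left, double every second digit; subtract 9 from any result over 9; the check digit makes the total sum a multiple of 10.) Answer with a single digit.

Partial digits right→left: 3 4 7 2 7 5 7 6 7 0 6 6 8 1 2 8 2 9 8
Double every second digit counting from the check-digit position (so the 1st, 3rd, 5th, ... of the partial from the right).
  doubled (with −9 where >9): 6 5 5 5 5 3 7 4 4 7 → sum 51
  kept as-is: 4 2 5 6 0 6 1 8 9 → sum 41
Total = 51 + 41 = 92.
Check digit = (10 − (92 mod 10)) mod 10 = 8.

8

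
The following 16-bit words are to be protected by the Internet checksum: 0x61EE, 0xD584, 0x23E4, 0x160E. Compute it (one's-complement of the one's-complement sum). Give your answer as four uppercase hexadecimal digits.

One's-complement addition (fold any carry out of bit 15 back into bit 0):
  0x61EE + 0xD584 = 0x13772 → wrap carry → 0x3773
  0x3773 + 0x23E4 = 0x05B57
  0x5B57 + 0x160E = 0x07165
One's-complement sum = 0x7165.
Checksum = ~0x7165 & 0xFFFF = 0x8E9A.

8E9A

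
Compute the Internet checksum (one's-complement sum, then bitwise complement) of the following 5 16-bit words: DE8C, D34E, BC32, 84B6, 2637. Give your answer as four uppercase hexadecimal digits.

One's-complement addition (fold any carry out of bit 15 back into bit 0):
  0xDE8C + 0xD34E = 0x1B1DA → wrap carry → 0xB1DB
  0xB1DB + 0xBC32 = 0x16E0D → wrap carry → 0x6E0E
  0x6E0E + 0x84B6 = 0x0F2C4
  0xF2C4 + 0x2637 = 0x118FB → wrap carry → 0x18FC
One's-complement sum = 0x18FC.
Checksum = ~0x18FC & 0xFFFF = 0xE703.

E703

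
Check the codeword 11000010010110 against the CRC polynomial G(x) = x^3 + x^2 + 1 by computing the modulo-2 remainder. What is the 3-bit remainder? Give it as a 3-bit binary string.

Modulo-2 division of 11000010010110 by 1101:
  pos 0: 1100 XOR 1101 = 0001
  pos 3: 1001 XOR 1101 = 0100
  pos 4: 1000 XOR 1101 = 0101
  pos 5: 1010 XOR 1101 = 0111
  pos 6: 1111 XOR 1101 = 0010
  pos 8: 1001 XOR 1101 = 0100
  pos 9: 1001 XOR 1101 = 0100
  pos 10: 1000 XOR 1101 = 0101
Remainder = 101 (nonzero — an error is detected).

101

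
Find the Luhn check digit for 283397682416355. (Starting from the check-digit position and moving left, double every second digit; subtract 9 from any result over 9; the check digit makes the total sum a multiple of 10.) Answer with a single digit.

4

Partial digits right→left: 5 5 3 6 1 4 2 8 6 7 9 3 3 8 2
Double every second digit counting from the check-digit position (so the 1st, 3rd, 5th, ... of the partial from the right).
  doubled (with −9 where >9): 1 6 2 4 3 9 6 4 → sum 35
  kept as-is: 5 6 4 8 7 3 8 → sum 41
Total = 35 + 41 = 76.
Check digit = (10 − (76 mod 10)) mod 10 = 4.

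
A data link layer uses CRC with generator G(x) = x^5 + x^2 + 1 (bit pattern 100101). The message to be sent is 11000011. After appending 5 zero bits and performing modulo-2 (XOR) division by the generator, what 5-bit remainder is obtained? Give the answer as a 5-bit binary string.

00110

Append 5 zeros: 1100001100000. Divide by 100101 (XOR where the leading bit is 1):
  pos 0: 110000 XOR 100101 = 010101
  pos 1: 101011 XOR 100101 = 001110
  pos 3: 111010 XOR 100101 = 011111
  pos 4: 111110 XOR 100101 = 011011
  pos 5: 110110 XOR 100101 = 010011
  pos 6: 100110 XOR 100101 = 000011
Remainder (last 5 bits) = 00110. This is the CRC / FCS.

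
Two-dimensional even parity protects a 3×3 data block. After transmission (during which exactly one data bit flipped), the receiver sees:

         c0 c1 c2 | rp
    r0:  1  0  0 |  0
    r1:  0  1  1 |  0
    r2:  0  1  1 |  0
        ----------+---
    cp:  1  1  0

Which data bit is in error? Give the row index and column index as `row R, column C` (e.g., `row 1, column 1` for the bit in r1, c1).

row 0, column 1

Recompute each row's even parity and compare to rp:
  r0: data parity 1, sent rp 0 → mismatch
  r1: data parity 0, sent rp 0 → ok
  r2: data parity 0, sent rp 0 → ok
Recompute each column's even parity and compare to cp:
  c0: data parity 1, sent cp 1 → ok
  c1: data parity 0, sent cp 1 → mismatch
  c2: data parity 0, sent cp 0 → ok
Exactly one row (r0) and one column (c1) fail → the flipped bit is at their intersection.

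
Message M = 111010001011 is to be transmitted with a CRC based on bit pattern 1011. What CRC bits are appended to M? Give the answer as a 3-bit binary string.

Append 3 zeros: 111010001011000. Divide by 1011 (XOR where the leading bit is 1):
  pos 0: 1110 XOR 1011 = 0101
  pos 1: 1011 XOR 1011 = 0000
  pos 8: 1011 XOR 1011 = 0000
Remainder (last 3 bits) = 000. This is the CRC / FCS.

000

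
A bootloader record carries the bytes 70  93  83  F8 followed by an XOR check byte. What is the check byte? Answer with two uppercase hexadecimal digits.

98

XOR the bytes together:
  start with 0x70
  0x70 ⊕ 0x93 = 0xE3
  0xE3 ⊕ 0x83 = 0x60
  0x60 ⊕ 0xF8 = 0x98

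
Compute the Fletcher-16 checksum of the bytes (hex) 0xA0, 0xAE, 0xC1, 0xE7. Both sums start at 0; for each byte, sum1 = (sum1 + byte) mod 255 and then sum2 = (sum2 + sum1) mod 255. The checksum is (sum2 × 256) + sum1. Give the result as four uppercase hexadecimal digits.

F9F8

Running sums (mod 255):
  after byte 0 (0xA0): sum1=160, sum2=160
  after byte 1 (0xAE): sum1=79, sum2=239
  after byte 2 (0xC1): sum1=17, sum2=1
  after byte 3 (0xE7): sum1=248, sum2=249
Checksum = sum2·256 + sum1 = 249·256 + 248 = 63992 = 0xF9F8.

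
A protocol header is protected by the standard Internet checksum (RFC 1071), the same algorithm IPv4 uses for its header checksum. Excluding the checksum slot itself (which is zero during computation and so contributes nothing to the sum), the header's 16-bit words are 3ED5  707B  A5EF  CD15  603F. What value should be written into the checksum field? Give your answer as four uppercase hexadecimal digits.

One's-complement addition (fold any carry out of bit 15 back into bit 0):
  0x3ED5 + 0x707B = 0x0AF50
  0xAF50 + 0xA5EF = 0x1553F → wrap carry → 0x5540
  0x5540 + 0xCD15 = 0x12255 → wrap carry → 0x2256
  0x2256 + 0x603F = 0x08295
One's-complement sum = 0x8295.
Checksum = ~0x8295 & 0xFFFF = 0x7D6A.

7D6A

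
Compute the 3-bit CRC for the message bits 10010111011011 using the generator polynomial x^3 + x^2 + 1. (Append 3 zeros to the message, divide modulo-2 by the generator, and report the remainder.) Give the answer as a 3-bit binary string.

001

Append 3 zeros: 10010111011011000. Divide by 1101 (XOR where the leading bit is 1):
  pos 0: 1001 XOR 1101 = 0100
  pos 1: 1000 XOR 1101 = 0101
  pos 2: 1011 XOR 1101 = 0110
  pos 3: 1101 XOR 1101 = 0000
  pos 7: 1011 XOR 1101 = 0110
  pos 8: 1100 XOR 1101 = 0001
  pos 11: 1110 XOR 1101 = 0011
  pos 13: 1100 XOR 1101 = 0001
Remainder (last 3 bits) = 001. This is the CRC / FCS.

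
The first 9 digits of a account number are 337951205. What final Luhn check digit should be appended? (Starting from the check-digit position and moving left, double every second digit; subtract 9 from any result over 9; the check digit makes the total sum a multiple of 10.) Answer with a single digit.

0

Partial digits right→left: 5 0 2 1 5 9 7 3 3
Double every second digit counting from the check-digit position (so the 1st, 3rd, 5th, ... of the partial from the right).
  doubled (with −9 where >9): 1 4 1 5 6 → sum 17
  kept as-is: 0 1 9 3 → sum 13
Total = 17 + 13 = 30.
Check digit = (10 − (30 mod 10)) mod 10 = 0.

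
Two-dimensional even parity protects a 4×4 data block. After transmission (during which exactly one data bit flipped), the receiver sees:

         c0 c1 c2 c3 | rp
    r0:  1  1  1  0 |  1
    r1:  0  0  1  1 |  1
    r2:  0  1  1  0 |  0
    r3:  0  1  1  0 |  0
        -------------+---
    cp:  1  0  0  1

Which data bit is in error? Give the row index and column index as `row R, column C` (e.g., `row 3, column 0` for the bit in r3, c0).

row 1, column 1

Recompute each row's even parity and compare to rp:
  r0: data parity 1, sent rp 1 → ok
  r1: data parity 0, sent rp 1 → mismatch
  r2: data parity 0, sent rp 0 → ok
  r3: data parity 0, sent rp 0 → ok
Recompute each column's even parity and compare to cp:
  c0: data parity 1, sent cp 1 → ok
  c1: data parity 1, sent cp 0 → mismatch
  c2: data parity 0, sent cp 0 → ok
  c3: data parity 1, sent cp 1 → ok
Exactly one row (r1) and one column (c1) fail → the flipped bit is at their intersection.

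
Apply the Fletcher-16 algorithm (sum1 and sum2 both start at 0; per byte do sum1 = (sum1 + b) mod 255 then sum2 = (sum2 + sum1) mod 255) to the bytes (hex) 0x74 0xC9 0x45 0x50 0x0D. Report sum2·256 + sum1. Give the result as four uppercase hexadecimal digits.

Running sums (mod 255):
  after byte 0 (0x74): sum1=116, sum2=116
  after byte 1 (0xC9): sum1=62, sum2=178
  after byte 2 (0x45): sum1=131, sum2=54
  after byte 3 (0x50): sum1=211, sum2=10
  after byte 4 (0x0D): sum1=224, sum2=234
Checksum = sum2·256 + sum1 = 234·256 + 224 = 60128 = 0xEAE0.

EAE0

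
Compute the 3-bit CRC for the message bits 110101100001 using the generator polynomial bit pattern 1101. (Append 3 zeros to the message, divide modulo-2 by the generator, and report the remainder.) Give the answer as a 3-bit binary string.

011

Append 3 zeros: 110101100001000. Divide by 1101 (XOR where the leading bit is 1):
  pos 0: 1101 XOR 1101 = 0000
  pos 5: 1100 XOR 1101 = 0001
  pos 8: 1001 XOR 1101 = 0100
  pos 9: 1000 XOR 1101 = 0101
  pos 10: 1010 XOR 1101 = 0111
  pos 11: 1110 XOR 1101 = 0011
Remainder (last 3 bits) = 011. This is the CRC / FCS.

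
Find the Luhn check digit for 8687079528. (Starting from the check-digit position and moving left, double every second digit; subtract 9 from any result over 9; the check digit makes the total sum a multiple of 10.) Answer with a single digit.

2

Partial digits right→left: 8 2 5 9 7 0 7 8 6 8
Double every second digit counting from the check-digit position (so the 1st, 3rd, 5th, ... of the partial from the right).
  doubled (with −9 where >9): 7 1 5 5 3 → sum 21
  kept as-is: 2 9 0 8 8 → sum 27
Total = 21 + 27 = 48.
Check digit = (10 − (48 mod 10)) mod 10 = 2.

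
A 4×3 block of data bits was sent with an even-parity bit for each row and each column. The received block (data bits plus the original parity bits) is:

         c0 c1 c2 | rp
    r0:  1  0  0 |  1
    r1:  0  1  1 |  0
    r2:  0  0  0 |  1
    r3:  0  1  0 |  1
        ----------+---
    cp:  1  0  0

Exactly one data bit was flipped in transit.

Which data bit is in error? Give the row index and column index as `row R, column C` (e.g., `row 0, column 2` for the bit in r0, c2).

row 2, column 2

Recompute each row's even parity and compare to rp:
  r0: data parity 1, sent rp 1 → ok
  r1: data parity 0, sent rp 0 → ok
  r2: data parity 0, sent rp 1 → mismatch
  r3: data parity 1, sent rp 1 → ok
Recompute each column's even parity and compare to cp:
  c0: data parity 1, sent cp 1 → ok
  c1: data parity 0, sent cp 0 → ok
  c2: data parity 1, sent cp 0 → mismatch
Exactly one row (r2) and one column (c2) fail → the flipped bit is at their intersection.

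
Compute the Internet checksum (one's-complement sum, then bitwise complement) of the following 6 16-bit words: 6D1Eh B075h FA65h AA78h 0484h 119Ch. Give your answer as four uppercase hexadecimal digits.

276D

One's-complement addition (fold any carry out of bit 15 back into bit 0):
  0x6D1E + 0xB075 = 0x11D93 → wrap carry → 0x1D94
  0x1D94 + 0xFA65 = 0x117F9 → wrap carry → 0x17FA
  0x17FA + 0xAA78 = 0x0C272
  0xC272 + 0x0484 = 0x0C6F6
  0xC6F6 + 0x119C = 0x0D892
One's-complement sum = 0xD892.
Checksum = ~0xD892 & 0xFFFF = 0x276D.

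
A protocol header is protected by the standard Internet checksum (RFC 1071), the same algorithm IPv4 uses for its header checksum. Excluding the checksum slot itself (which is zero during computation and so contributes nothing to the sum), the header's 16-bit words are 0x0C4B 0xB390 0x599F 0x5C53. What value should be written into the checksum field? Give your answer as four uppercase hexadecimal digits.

8A31

One's-complement addition (fold any carry out of bit 15 back into bit 0):
  0x0C4B + 0xB390 = 0x0BFDB
  0xBFDB + 0x599F = 0x1197A → wrap carry → 0x197B
  0x197B + 0x5C53 = 0x075CE
One's-complement sum = 0x75CE.
Checksum = ~0x75CE & 0xFFFF = 0x8A31.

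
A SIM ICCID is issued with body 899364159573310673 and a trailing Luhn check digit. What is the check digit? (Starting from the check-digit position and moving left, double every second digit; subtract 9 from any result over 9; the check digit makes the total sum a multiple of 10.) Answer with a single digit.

8

Partial digits right→left: 3 7 6 0 1 3 3 7 5 9 5 1 4 6 3 9 9 8
Double every second digit counting from the check-digit position (so the 1st, 3rd, 5th, ... of the partial from the right).
  doubled (with −9 where >9): 6 3 2 6 1 1 8 6 9 → sum 42
  kept as-is: 7 0 3 7 9 1 6 9 8 → sum 50
Total = 42 + 50 = 92.
Check digit = (10 − (92 mod 10)) mod 10 = 8.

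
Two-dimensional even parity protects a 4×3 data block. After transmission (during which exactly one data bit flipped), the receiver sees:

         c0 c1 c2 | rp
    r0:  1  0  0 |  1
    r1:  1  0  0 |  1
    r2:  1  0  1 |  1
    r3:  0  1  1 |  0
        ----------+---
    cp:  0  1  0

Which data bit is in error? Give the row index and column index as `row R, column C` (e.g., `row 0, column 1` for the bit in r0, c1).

Recompute each row's even parity and compare to rp:
  r0: data parity 1, sent rp 1 → ok
  r1: data parity 1, sent rp 1 → ok
  r2: data parity 0, sent rp 1 → mismatch
  r3: data parity 0, sent rp 0 → ok
Recompute each column's even parity and compare to cp:
  c0: data parity 1, sent cp 0 → mismatch
  c1: data parity 1, sent cp 1 → ok
  c2: data parity 0, sent cp 0 → ok
Exactly one row (r2) and one column (c0) fail → the flipped bit is at their intersection.

row 2, column 0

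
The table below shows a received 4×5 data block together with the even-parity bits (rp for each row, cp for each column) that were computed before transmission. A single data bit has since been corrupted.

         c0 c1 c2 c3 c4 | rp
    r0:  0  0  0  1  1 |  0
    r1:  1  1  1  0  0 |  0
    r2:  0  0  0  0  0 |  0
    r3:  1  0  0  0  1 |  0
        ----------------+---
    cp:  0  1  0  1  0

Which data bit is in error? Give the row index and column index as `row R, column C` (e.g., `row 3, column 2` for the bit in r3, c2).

Recompute each row's even parity and compare to rp:
  r0: data parity 0, sent rp 0 → ok
  r1: data parity 1, sent rp 0 → mismatch
  r2: data parity 0, sent rp 0 → ok
  r3: data parity 0, sent rp 0 → ok
Recompute each column's even parity and compare to cp:
  c0: data parity 0, sent cp 0 → ok
  c1: data parity 1, sent cp 1 → ok
  c2: data parity 1, sent cp 0 → mismatch
  c3: data parity 1, sent cp 1 → ok
  c4: data parity 0, sent cp 0 → ok
Exactly one row (r1) and one column (c2) fail → the flipped bit is at their intersection.

row 1, column 2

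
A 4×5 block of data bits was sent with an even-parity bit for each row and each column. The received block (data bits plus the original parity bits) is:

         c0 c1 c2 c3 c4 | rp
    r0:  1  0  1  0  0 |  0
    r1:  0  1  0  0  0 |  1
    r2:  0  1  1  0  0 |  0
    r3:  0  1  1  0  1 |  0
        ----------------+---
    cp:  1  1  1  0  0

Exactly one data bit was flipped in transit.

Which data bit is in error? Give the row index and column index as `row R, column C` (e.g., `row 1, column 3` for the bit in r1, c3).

row 3, column 4

Recompute each row's even parity and compare to rp:
  r0: data parity 0, sent rp 0 → ok
  r1: data parity 1, sent rp 1 → ok
  r2: data parity 0, sent rp 0 → ok
  r3: data parity 1, sent rp 0 → mismatch
Recompute each column's even parity and compare to cp:
  c0: data parity 1, sent cp 1 → ok
  c1: data parity 1, sent cp 1 → ok
  c2: data parity 1, sent cp 1 → ok
  c3: data parity 0, sent cp 0 → ok
  c4: data parity 1, sent cp 0 → mismatch
Exactly one row (r3) and one column (c4) fail → the flipped bit is at their intersection.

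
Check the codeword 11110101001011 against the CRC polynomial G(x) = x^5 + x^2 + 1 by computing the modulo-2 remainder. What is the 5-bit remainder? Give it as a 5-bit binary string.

Modulo-2 division of 11110101001011 by 100101:
  pos 0: 111101 XOR 100101 = 011000
  pos 1: 110000 XOR 100101 = 010101
  pos 2: 101011 XOR 100101 = 001110
  pos 4: 111000 XOR 100101 = 011101
  pos 5: 111011 XOR 100101 = 011110
  pos 6: 111100 XOR 100101 = 011001
  pos 7: 110011 XOR 100101 = 010110
  pos 8: 101101 XOR 100101 = 001000
Remainder = 01000 (nonzero — an error is detected).

01000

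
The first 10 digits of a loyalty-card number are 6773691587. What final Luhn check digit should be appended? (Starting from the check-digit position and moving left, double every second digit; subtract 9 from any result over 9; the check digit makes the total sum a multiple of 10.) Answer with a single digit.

6

Partial digits right→left: 7 8 5 1 9 6 3 7 7 6
Double every second digit counting from the check-digit position (so the 1st, 3rd, 5th, ... of the partial from the right).
  doubled (with −9 where >9): 5 1 9 6 5 → sum 26
  kept as-is: 8 1 6 7 6 → sum 28
Total = 26 + 28 = 54.
Check digit = (10 − (54 mod 10)) mod 10 = 6.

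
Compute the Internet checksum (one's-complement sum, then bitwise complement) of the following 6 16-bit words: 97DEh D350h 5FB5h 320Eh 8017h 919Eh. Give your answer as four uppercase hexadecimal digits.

One's-complement addition (fold any carry out of bit 15 back into bit 0):
  0x97DE + 0xD350 = 0x16B2E → wrap carry → 0x6B2F
  0x6B2F + 0x5FB5 = 0x0CAE4
  0xCAE4 + 0x320E = 0x0FCF2
  0xFCF2 + 0x8017 = 0x17D09 → wrap carry → 0x7D0A
  0x7D0A + 0x919E = 0x10EA8 → wrap carry → 0x0EA9
One's-complement sum = 0x0EA9.
Checksum = ~0x0EA9 & 0xFFFF = 0xF156.

F156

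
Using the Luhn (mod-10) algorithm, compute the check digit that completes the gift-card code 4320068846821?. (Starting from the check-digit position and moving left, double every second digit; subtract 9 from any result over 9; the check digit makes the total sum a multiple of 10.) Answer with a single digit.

9

Partial digits right→left: 1 2 8 6 4 8 8 6 0 0 2 3 4
Double every second digit counting from the check-digit position (so the 1st, 3rd, 5th, ... of the partial from the right).
  doubled (with −9 where >9): 2 7 8 7 0 4 8 → sum 36
  kept as-is: 2 6 8 6 0 3 → sum 25
Total = 36 + 25 = 61.
Check digit = (10 − (61 mod 10)) mod 10 = 9.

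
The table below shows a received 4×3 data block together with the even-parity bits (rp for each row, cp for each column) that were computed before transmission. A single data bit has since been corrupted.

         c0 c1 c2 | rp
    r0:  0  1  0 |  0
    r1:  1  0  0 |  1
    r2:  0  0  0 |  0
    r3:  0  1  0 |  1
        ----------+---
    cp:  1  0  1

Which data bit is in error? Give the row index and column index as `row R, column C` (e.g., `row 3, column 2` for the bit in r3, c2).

row 0, column 2

Recompute each row's even parity and compare to rp:
  r0: data parity 1, sent rp 0 → mismatch
  r1: data parity 1, sent rp 1 → ok
  r2: data parity 0, sent rp 0 → ok
  r3: data parity 1, sent rp 1 → ok
Recompute each column's even parity and compare to cp:
  c0: data parity 1, sent cp 1 → ok
  c1: data parity 0, sent cp 0 → ok
  c2: data parity 0, sent cp 1 → mismatch
Exactly one row (r0) and one column (c2) fail → the flipped bit is at their intersection.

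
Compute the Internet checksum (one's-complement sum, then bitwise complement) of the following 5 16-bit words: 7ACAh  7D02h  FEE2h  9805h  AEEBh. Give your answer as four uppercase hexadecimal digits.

One's-complement addition (fold any carry out of bit 15 back into bit 0):
  0x7ACA + 0x7D02 = 0x0F7CC
  0xF7CC + 0xFEE2 = 0x1F6AE → wrap carry → 0xF6AF
  0xF6AF + 0x9805 = 0x18EB4 → wrap carry → 0x8EB5
  0x8EB5 + 0xAEEB = 0x13DA0 → wrap carry → 0x3DA1
One's-complement sum = 0x3DA1.
Checksum = ~0x3DA1 & 0xFFFF = 0xC25E.

C25E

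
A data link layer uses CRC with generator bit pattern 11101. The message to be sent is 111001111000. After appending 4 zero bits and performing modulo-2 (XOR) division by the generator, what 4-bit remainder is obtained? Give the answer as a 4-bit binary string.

Append 4 zeros: 1110011110000000. Divide by 11101 (XOR where the leading bit is 1):
  pos 0: 11100 XOR 11101 = 00001
  pos 4: 11111 XOR 11101 = 00010
  pos 7: 10000 XOR 11101 = 01101
  pos 8: 11010 XOR 11101 = 00111
  pos 10: 11100 XOR 11101 = 00001
Remainder (last 4 bits) = 0010. This is the CRC / FCS.

0010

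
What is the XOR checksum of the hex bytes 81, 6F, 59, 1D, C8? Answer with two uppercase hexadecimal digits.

62

XOR the bytes together:
  start with 0x81
  0x81 ⊕ 0x6F = 0xEE
  0xEE ⊕ 0x59 = 0xB7
  0xB7 ⊕ 0x1D = 0xAA
  0xAA ⊕ 0xC8 = 0x62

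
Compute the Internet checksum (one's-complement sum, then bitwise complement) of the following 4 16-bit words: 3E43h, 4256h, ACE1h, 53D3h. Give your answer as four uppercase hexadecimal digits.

7EB1

One's-complement addition (fold any carry out of bit 15 back into bit 0):
  0x3E43 + 0x4256 = 0x08099
  0x8099 + 0xACE1 = 0x12D7A → wrap carry → 0x2D7B
  0x2D7B + 0x53D3 = 0x0814E
One's-complement sum = 0x814E.
Checksum = ~0x814E & 0xFFFF = 0x7EB1.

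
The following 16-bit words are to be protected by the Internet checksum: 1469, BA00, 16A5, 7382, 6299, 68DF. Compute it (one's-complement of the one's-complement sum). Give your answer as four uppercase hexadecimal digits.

One's-complement addition (fold any carry out of bit 15 back into bit 0):
  0x1469 + 0xBA00 = 0x0CE69
  0xCE69 + 0x16A5 = 0x0E50E
  0xE50E + 0x7382 = 0x15890 → wrap carry → 0x5891
  0x5891 + 0x6299 = 0x0BB2A
  0xBB2A + 0x68DF = 0x12409 → wrap carry → 0x240A
One's-complement sum = 0x240A.
Checksum = ~0x240A & 0xFFFF = 0xDBF5.

DBF5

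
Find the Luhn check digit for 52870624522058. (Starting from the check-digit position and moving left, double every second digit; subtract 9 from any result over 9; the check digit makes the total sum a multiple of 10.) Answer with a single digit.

Partial digits right→left: 8 5 0 2 2 5 4 2 6 0 7 8 2 5
Double every second digit counting from the check-digit position (so the 1st, 3rd, 5th, ... of the partial from the right).
  doubled (with −9 where >9): 7 0 4 8 3 5 4 → sum 31
  kept as-is: 5 2 5 2 0 8 5 → sum 27
Total = 31 + 27 = 58.
Check digit = (10 − (58 mod 10)) mod 10 = 2.

2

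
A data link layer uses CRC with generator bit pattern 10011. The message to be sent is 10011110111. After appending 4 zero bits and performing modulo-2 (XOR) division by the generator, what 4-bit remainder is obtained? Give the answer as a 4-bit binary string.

Append 4 zeros: 100111101110000. Divide by 10011 (XOR where the leading bit is 1):
  pos 0: 10011 XOR 10011 = 00000
  pos 5: 11011 XOR 10011 = 01000
  pos 6: 10001 XOR 10011 = 00010
  pos 9: 10000 XOR 10011 = 00011
Remainder (last 4 bits) = 0110. This is the CRC / FCS.

0110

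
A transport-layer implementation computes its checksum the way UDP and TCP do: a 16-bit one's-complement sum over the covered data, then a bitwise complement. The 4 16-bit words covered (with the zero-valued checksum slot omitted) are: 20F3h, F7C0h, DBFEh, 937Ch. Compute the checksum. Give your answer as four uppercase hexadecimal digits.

77D0

One's-complement addition (fold any carry out of bit 15 back into bit 0):
  0x20F3 + 0xF7C0 = 0x118B3 → wrap carry → 0x18B4
  0x18B4 + 0xDBFE = 0x0F4B2
  0xF4B2 + 0x937C = 0x1882E → wrap carry → 0x882F
One's-complement sum = 0x882F.
Checksum = ~0x882F & 0xFFFF = 0x77D0.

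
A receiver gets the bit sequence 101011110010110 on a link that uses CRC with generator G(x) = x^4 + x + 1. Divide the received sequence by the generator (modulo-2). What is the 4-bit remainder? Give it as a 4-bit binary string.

Modulo-2 division of 101011110010110 by 10011:
  pos 0: 10101 XOR 10011 = 00110
  pos 2: 11011 XOR 10011 = 01000
  pos 3: 10001 XOR 10011 = 00010
  pos 6: 10001 XOR 10011 = 00010
  pos 9: 10011 XOR 10011 = 00000
Remainder = 0000 (zero — the frame passes the CRC check).

0000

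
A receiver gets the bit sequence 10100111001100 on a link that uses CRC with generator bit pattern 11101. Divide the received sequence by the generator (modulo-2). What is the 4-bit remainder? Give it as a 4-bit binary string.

Modulo-2 division of 10100111001100 by 11101:
  pos 0: 10100 XOR 11101 = 01001
  pos 1: 10011 XOR 11101 = 01110
  pos 2: 11101 XOR 11101 = 00000
  pos 7: 10011 XOR 11101 = 01110
  pos 8: 11100 XOR 11101 = 00001
Remainder = 0010 (nonzero — an error is detected).

0010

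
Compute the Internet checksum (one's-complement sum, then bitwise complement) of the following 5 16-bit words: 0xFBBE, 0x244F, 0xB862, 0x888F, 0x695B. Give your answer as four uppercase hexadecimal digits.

One's-complement addition (fold any carry out of bit 15 back into bit 0):
  0xFBBE + 0x244F = 0x1200D → wrap carry → 0x200E
  0x200E + 0xB862 = 0x0D870
  0xD870 + 0x888F = 0x160FF → wrap carry → 0x6100
  0x6100 + 0x695B = 0x0CA5B
One's-complement sum = 0xCA5B.
Checksum = ~0xCA5B & 0xFFFF = 0x35A4.

35A4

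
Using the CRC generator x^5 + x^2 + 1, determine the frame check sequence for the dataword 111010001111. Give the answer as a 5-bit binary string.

Append 5 zeros: 11101000111100000. Divide by 100101 (XOR where the leading bit is 1):
  pos 0: 111010 XOR 100101 = 011111
  pos 1: 111110 XOR 100101 = 011011
  pos 2: 110110 XOR 100101 = 010011
  pos 3: 100111 XOR 100101 = 000010
  pos 7: 101110 XOR 100101 = 001011
  pos 9: 101100 XOR 100101 = 001001
  pos 11: 100100 XOR 100101 = 000001
Remainder (last 5 bits) = 00001. This is the CRC / FCS.

00001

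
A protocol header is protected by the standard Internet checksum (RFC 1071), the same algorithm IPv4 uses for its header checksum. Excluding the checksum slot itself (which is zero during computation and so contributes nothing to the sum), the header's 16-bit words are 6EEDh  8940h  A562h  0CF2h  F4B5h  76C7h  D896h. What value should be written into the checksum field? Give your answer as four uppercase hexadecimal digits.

One's-complement addition (fold any carry out of bit 15 back into bit 0):
  0x6EED + 0x8940 = 0x0F82D
  0xF82D + 0xA562 = 0x19D8F → wrap carry → 0x9D90
  0x9D90 + 0x0CF2 = 0x0AA82
  0xAA82 + 0xF4B5 = 0x19F37 → wrap carry → 0x9F38
  0x9F38 + 0x76C7 = 0x115FF → wrap carry → 0x1600
  0x1600 + 0xD896 = 0x0EE96
One's-complement sum = 0xEE96.
Checksum = ~0xEE96 & 0xFFFF = 0x1169.

1169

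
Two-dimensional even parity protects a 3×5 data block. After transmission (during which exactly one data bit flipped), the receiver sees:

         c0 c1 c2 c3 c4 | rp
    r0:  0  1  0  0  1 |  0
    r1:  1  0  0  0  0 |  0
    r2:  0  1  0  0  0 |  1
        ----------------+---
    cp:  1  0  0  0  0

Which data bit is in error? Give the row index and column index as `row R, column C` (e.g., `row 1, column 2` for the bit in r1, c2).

row 1, column 4

Recompute each row's even parity and compare to rp:
  r0: data parity 0, sent rp 0 → ok
  r1: data parity 1, sent rp 0 → mismatch
  r2: data parity 1, sent rp 1 → ok
Recompute each column's even parity and compare to cp:
  c0: data parity 1, sent cp 1 → ok
  c1: data parity 0, sent cp 0 → ok
  c2: data parity 0, sent cp 0 → ok
  c3: data parity 0, sent cp 0 → ok
  c4: data parity 1, sent cp 0 → mismatch
Exactly one row (r1) and one column (c4) fail → the flipped bit is at their intersection.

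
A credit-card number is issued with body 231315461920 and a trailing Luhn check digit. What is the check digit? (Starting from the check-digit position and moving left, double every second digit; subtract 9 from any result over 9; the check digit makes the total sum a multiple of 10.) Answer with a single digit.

Partial digits right→left: 0 2 9 1 6 4 5 1 3 1 3 2
Double every second digit counting from the check-digit position (so the 1st, 3rd, 5th, ... of the partial from the right).
  doubled (with −9 where >9): 0 9 3 1 6 6 → sum 25
  kept as-is: 2 1 4 1 1 2 → sum 11
Total = 25 + 11 = 36.
Check digit = (10 − (36 mod 10)) mod 10 = 4.

4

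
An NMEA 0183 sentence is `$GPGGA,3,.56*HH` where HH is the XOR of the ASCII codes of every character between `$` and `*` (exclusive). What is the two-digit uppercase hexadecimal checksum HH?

48

XOR the ASCII codes of the payload characters:
  'G' = 0x47 → acc = 0x47
  'P' = 0x50 → acc = 0x17
  'G' = 0x47 → acc = 0x50
  'G' = 0x47 → acc = 0x17
  'A' = 0x41 → acc = 0x56
  ',' = 0x2C → acc = 0x7A
  '3' = 0x33 → acc = 0x49
  ',' = 0x2C → acc = 0x65
  '.' = 0x2E → acc = 0x4B
  '5' = 0x35 → acc = 0x7E
  '6' = 0x36 → acc = 0x48
Checksum = 0x48.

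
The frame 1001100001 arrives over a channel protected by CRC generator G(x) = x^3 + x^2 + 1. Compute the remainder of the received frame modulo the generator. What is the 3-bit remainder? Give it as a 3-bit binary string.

000

Modulo-2 division of 1001100001 by 1101:
  pos 0: 1001 XOR 1101 = 0100
  pos 1: 1001 XOR 1101 = 0100
  pos 2: 1000 XOR 1101 = 0101
  pos 3: 1010 XOR 1101 = 0111
  pos 4: 1110 XOR 1101 = 0011
  pos 6: 1101 XOR 1101 = 0000
Remainder = 000 (zero — the frame passes the CRC check).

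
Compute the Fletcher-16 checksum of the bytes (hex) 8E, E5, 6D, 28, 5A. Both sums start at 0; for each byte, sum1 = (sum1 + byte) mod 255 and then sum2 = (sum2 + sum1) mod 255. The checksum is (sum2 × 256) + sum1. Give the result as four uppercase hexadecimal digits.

Running sums (mod 255):
  after byte 0 (8E): sum1=142, sum2=142
  after byte 1 (E5): sum1=116, sum2=3
  after byte 2 (6D): sum1=225, sum2=228
  after byte 3 (28): sum1=10, sum2=238
  after byte 4 (5A): sum1=100, sum2=83
Checksum = sum2·256 + sum1 = 83·256 + 100 = 21348 = 0x5364.

5364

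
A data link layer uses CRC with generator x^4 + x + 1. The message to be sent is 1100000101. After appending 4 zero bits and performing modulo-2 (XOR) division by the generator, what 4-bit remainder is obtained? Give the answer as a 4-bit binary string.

Append 4 zeros: 11000001010000. Divide by 10011 (XOR where the leading bit is 1):
  pos 0: 11000 XOR 10011 = 01011
  pos 1: 10110 XOR 10011 = 00101
  pos 3: 10101 XOR 10011 = 00110
  pos 5: 11001 XOR 10011 = 01010
  pos 6: 10100 XOR 10011 = 00111
  pos 8: 11100 XOR 10011 = 01111
  pos 9: 11110 XOR 10011 = 01101
Remainder (last 4 bits) = 1101. This is the CRC / FCS.

1101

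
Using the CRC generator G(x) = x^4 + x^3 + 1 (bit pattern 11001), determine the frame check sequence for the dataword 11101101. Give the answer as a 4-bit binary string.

Append 4 zeros: 111011010000. Divide by 11001 (XOR where the leading bit is 1):
  pos 0: 11101 XOR 11001 = 00100
  pos 2: 10010 XOR 11001 = 01011
  pos 3: 10111 XOR 11001 = 01110
  pos 4: 11100 XOR 11001 = 00101
  pos 6: 10100 XOR 11001 = 01101
  pos 7: 11010 XOR 11001 = 00011
Remainder (last 4 bits) = 0011. This is the CRC / FCS.

0011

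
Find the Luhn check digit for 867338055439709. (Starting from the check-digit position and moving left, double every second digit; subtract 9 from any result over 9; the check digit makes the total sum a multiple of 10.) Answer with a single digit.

Partial digits right→left: 9 0 7 9 3 4 5 5 0 8 3 3 7 6 8
Double every second digit counting from the check-digit position (so the 1st, 3rd, 5th, ... of the partial from the right).
  doubled (with −9 where >9): 9 5 6 1 0 6 5 7 → sum 39
  kept as-is: 0 9 4 5 8 3 6 → sum 35
Total = 39 + 35 = 74.
Check digit = (10 − (74 mod 10)) mod 10 = 6.

6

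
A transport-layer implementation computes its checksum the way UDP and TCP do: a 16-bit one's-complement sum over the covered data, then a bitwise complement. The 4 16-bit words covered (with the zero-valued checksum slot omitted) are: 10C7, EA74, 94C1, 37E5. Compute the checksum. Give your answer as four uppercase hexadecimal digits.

One's-complement addition (fold any carry out of bit 15 back into bit 0):
  0x10C7 + 0xEA74 = 0x0FB3B
  0xFB3B + 0x94C1 = 0x18FFC → wrap carry → 0x8FFD
  0x8FFD + 0x37E5 = 0x0C7E2
One's-complement sum = 0xC7E2.
Checksum = ~0xC7E2 & 0xFFFF = 0x381D.

381D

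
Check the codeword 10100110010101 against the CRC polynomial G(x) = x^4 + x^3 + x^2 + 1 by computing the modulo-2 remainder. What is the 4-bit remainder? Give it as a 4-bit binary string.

1000

Modulo-2 division of 10100110010101 by 11101:
  pos 0: 10100 XOR 11101 = 01001
  pos 1: 10011 XOR 11101 = 01110
  pos 2: 11101 XOR 11101 = 00000
  pos 9: 10101 XOR 11101 = 01000
Remainder = 1000 (nonzero — an error is detected).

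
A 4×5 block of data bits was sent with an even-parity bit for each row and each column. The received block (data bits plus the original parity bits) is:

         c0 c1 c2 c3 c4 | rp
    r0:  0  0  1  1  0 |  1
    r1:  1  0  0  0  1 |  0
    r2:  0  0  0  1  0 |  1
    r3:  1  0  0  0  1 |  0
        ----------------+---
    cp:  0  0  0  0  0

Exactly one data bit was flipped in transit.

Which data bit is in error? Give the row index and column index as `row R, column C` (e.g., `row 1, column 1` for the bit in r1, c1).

Recompute each row's even parity and compare to rp:
  r0: data parity 0, sent rp 1 → mismatch
  r1: data parity 0, sent rp 0 → ok
  r2: data parity 1, sent rp 1 → ok
  r3: data parity 0, sent rp 0 → ok
Recompute each column's even parity and compare to cp:
  c0: data parity 0, sent cp 0 → ok
  c1: data parity 0, sent cp 0 → ok
  c2: data parity 1, sent cp 0 → mismatch
  c3: data parity 0, sent cp 0 → ok
  c4: data parity 0, sent cp 0 → ok
Exactly one row (r0) and one column (c2) fail → the flipped bit is at their intersection.

row 0, column 2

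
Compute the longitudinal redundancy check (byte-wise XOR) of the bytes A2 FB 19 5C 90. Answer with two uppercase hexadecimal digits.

8C

XOR the bytes together:
  start with 0xA2
  0xA2 ⊕ 0xFB = 0x59
  0x59 ⊕ 0x19 = 0x40
  0x40 ⊕ 0x5C = 0x1C
  0x1C ⊕ 0x90 = 0x8C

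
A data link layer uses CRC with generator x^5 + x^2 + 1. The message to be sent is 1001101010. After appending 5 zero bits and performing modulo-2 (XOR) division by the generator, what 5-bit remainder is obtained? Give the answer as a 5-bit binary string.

Append 5 zeros: 100110101000000. Divide by 100101 (XOR where the leading bit is 1):
  pos 0: 100110 XOR 100101 = 000011
  pos 4: 111010 XOR 100101 = 011111
  pos 5: 111110 XOR 100101 = 011011
  pos 6: 110110 XOR 100101 = 010011
  pos 7: 100110 XOR 100101 = 000011
Remainder (last 5 bits) = 01100. This is the CRC / FCS.

01100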